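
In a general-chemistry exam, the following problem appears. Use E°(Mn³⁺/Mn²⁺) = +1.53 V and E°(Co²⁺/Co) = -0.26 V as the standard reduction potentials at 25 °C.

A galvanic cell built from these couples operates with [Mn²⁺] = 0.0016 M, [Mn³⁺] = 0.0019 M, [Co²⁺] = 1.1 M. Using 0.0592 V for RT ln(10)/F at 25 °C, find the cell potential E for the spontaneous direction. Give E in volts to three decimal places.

Mn³⁺/Mn²⁺ is the cathode (higher E°), Co²⁺/Co the anode: E°cell = +1.53 − (-0.26) = +1.79 V, n = 2.
Overall: 2 Mn³⁺(aq) + Co(s) → 2 Mn²⁺(aq) + Co²⁺(aq)
Q = [Mn²⁺]^2·[Co²⁺] / ([Mn³⁺]^2); log Q = -0.108.
E = E° − (0.0592/n) log Q = +1.79 − (0.0592/2)(-0.108) = +1.793 V.

+1.793 V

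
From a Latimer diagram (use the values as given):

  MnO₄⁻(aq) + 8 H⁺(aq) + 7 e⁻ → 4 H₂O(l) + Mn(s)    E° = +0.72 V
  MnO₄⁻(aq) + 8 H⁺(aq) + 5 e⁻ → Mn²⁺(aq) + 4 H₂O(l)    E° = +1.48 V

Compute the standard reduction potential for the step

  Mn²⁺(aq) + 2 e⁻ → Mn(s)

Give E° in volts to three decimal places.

Sequential free energies add, so n₃E°₃ = n₁E°₁ + n₂E°₂.
With n₃ = 7, and the known step contributing 5×(+1.48) V, the unknown satisfies 2·E° = 7×(+0.72) − 5×(+1.48) = -2.360.
E° = -2.360 / 2 = -1.180 V.

-1.180 V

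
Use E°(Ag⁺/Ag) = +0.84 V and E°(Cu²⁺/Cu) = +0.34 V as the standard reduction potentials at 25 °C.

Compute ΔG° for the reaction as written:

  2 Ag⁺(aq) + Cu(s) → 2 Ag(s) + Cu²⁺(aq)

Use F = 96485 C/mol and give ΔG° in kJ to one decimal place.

As written, Ag⁺/Ag is reduced (cathode) and Cu²⁺/Cu is oxidised (anode), so E°cell = (+0.84) − (+0.34) = +0.50 V.
Balancing electrons gives n = 2.
ΔG° = −nFE° = −(2)(96485)(+0.50) = -96,485 J = -96.5 kJ.

-96.5 kJ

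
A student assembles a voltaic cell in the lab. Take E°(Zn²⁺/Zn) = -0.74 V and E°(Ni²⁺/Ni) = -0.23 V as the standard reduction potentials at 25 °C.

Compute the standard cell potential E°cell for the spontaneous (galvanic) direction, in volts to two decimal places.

The Ni²⁺/Ni couple has the higher reduction potential, so it is the cathode; Zn²⁺/Zn is oxidised at the anode.
E°cell = E°(cathode) − E°(anode) = (-0.23) − (-0.74) = +0.51 V.
Since E°cell > 0, the reaction is spontaneous under standard conditions.

+0.51 V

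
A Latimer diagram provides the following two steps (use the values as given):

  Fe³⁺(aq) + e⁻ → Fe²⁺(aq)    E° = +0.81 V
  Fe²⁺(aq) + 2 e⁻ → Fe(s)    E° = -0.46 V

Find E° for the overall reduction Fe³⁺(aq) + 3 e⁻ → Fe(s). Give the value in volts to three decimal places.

-0.037 V

Since ΔG° = −nFE° is additive over sequential reductions, n₃E°₃ = n₁E°₁ + n₂E°₂.
E°₃ = (1×+0.81 + 2×-0.46) / 3 = (-0.110) / 3 = -0.037 V.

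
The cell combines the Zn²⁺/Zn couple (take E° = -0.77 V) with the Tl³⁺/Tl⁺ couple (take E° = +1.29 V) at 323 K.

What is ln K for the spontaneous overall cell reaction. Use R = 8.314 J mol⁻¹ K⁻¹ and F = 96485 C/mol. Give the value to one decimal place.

Cathode: Tl³⁺/Tl⁺; anode: Zn²⁺/Zn. E°cell = (+1.29) − (-0.77) = +2.06 V, with n = 2.
ΔG° = −nFE° = −RT ln K, so ln K = nFE°/(RT) = (2)(96485)(+2.06) / ((8.314)(323)) = 148.028.

148.0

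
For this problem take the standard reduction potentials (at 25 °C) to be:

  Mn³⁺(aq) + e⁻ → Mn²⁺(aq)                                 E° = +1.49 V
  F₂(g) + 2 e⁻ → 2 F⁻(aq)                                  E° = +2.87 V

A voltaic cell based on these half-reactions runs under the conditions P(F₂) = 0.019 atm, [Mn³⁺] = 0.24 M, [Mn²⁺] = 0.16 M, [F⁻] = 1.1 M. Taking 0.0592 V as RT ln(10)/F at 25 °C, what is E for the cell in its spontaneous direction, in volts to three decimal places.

F₂/F⁻ is the cathode (higher E°), Mn³⁺/Mn²⁺ the anode: E°cell = +2.87 − (+1.49) = +1.38 V, n = 2.
Overall: F₂(g) + 2 Mn²⁺(aq) → 2 F⁻(aq) + 2 Mn³⁺(aq)
Q = [F⁻]^2·[Mn³⁺]^2 / (P(F₂)·[Mn²⁺]^2); log Q = 2.156.
E = E° − (0.0592/n) log Q = +1.38 − (0.0592/2)(2.156) = +1.316 V.

+1.316 V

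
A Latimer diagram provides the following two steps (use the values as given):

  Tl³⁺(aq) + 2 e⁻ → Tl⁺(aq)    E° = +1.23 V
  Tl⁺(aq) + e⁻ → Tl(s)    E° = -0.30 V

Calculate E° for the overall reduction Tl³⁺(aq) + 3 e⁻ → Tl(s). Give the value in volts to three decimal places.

Since ΔG° = −nFE° is additive over sequential reductions, n₃E°₃ = n₁E°₁ + n₂E°₂.
E°₃ = (2×+1.23 + 1×-0.30) / 3 = (+2.160) / 3 = +0.720 V.

+0.720 V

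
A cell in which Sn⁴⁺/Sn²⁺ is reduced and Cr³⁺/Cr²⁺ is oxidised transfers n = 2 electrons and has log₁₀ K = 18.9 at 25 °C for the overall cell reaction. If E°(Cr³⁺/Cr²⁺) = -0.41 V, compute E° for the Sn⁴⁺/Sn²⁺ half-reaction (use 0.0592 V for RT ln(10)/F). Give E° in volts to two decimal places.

E°cell = (0.0592/n)·log K = (0.0592/2)(18.9) = +0.559 V.
Since Sn⁴⁺/Sn²⁺ is the cathode and Cr³⁺/Cr²⁺ the anode, E°cell = E°(Sn⁴⁺/Sn²⁺) − E°(Cr³⁺/Cr²⁺).
So E°(Sn⁴⁺/Sn²⁺) = E°cell + E°(Cr³⁺/Cr²⁺) = +0.559 + (-0.41) = +0.15 V.

+0.15 V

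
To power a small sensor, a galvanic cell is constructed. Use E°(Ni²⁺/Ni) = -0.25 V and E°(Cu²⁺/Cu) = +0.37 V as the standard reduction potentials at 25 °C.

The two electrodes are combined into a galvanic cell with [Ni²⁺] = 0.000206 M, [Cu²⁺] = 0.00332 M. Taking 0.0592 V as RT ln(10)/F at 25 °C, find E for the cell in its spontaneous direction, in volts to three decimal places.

+0.656 V

Cu²⁺/Cu is the cathode (higher E°), Ni²⁺/Ni the anode: E°cell = +0.37 − (-0.25) = +0.62 V, n = 2.
Overall: Cu²⁺(aq) + Ni(s) → Cu(s) + Ni²⁺(aq)
Q = [Ni²⁺] / ([Cu²⁺]); log Q = -1.207.
E = E° − (0.0592/n) log Q = +0.62 − (0.0592/2)(-1.207) = +0.656 V.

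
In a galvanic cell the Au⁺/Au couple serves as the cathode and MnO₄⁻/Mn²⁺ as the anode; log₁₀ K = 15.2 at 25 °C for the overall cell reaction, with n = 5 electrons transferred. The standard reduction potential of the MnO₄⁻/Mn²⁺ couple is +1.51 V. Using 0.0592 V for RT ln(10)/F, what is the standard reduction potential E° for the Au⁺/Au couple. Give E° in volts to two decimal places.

+1.69 V

E°cell = (0.0592/n)·log K = (0.0592/5)(15.2) = +0.180 V.
Since Au⁺/Au is the cathode and MnO₄⁻/Mn²⁺ the anode, E°cell = E°(Au⁺/Au) − E°(MnO₄⁻/Mn²⁺).
So E°(Au⁺/Au) = E°cell + E°(MnO₄⁻/Mn²⁺) = +0.180 + (+1.51) = +1.69 V.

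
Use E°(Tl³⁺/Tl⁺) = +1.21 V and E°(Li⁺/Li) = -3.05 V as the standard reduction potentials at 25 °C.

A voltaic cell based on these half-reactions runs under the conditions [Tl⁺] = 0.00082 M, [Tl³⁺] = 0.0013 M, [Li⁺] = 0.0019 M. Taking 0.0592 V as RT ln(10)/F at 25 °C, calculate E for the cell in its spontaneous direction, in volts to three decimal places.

Tl³⁺/Tl⁺ is the cathode (higher E°), Li⁺/Li the anode: E°cell = +1.21 − (-3.05) = +4.26 V, n = 2.
Overall: Tl³⁺(aq) + 2 Li(s) → Tl⁺(aq) + 2 Li⁺(aq)
Q = [Tl⁺]·[Li⁺]^2 / ([Tl³⁺]); log Q = -5.643.
E = E° − (0.0592/n) log Q = +4.26 − (0.0592/2)(-5.643) = +4.427 V.

+4.427 V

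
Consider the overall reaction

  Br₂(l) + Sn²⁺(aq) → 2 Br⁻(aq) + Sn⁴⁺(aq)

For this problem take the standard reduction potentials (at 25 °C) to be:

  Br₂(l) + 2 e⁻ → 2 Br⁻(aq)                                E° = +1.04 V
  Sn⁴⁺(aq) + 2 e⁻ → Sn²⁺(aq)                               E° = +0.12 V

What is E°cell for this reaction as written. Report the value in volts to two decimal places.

+0.92 V

The Br₂/Br⁻ couple has the higher reduction potential, so it is the cathode; Sn⁴⁺/Sn²⁺ is oxidised at the anode.
E°cell = E°(cathode) − E°(anode) = (+1.04) − (+0.12) = +0.92 V.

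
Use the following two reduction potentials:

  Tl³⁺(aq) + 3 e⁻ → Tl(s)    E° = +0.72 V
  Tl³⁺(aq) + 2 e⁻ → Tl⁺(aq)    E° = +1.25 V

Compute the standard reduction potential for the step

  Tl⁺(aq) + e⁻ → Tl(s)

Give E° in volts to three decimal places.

Sequential free energies add, so n₃E°₃ = n₁E°₁ + n₂E°₂.
With n₃ = 3, and the known step contributing 2×(+1.25) V, the unknown satisfies 1·E° = 3×(+0.72) − 2×(+1.25) = -0.340.
E° = -0.340 / 1 = -0.340 V.

-0.340 V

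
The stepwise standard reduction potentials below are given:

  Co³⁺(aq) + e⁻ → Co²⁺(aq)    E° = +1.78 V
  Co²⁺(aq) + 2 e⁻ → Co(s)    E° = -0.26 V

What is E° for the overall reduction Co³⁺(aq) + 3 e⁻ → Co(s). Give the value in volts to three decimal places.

Since ΔG° = −nFE° is additive over sequential reductions, n₃E°₃ = n₁E°₁ + n₂E°₂.
E°₃ = (1×+1.78 + 2×-0.26) / 3 = (+1.260) / 3 = +0.420 V.

+0.420 V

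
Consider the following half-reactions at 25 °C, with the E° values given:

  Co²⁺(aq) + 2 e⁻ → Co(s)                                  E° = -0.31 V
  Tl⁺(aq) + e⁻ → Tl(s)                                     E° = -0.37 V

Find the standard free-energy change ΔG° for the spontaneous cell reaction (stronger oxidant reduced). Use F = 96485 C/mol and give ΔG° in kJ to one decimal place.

Co²⁺/Co (E° = -0.31 V) is the cathode; Tl⁺/Tl (E° = -0.37 V) is the anode, so E°cell = +0.06 V.
Balancing electrons gives n = 2 (lcm of 2 and 1).
ΔG° = −nFE° = −(2)(96485)(+0.06) = -11,578 J = -11.6 kJ.

-11.6 kJ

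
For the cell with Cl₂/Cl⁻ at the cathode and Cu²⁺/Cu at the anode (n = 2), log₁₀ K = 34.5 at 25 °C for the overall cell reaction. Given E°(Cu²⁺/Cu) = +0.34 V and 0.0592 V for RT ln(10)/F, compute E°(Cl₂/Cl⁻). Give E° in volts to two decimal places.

E°cell = (0.0592/n)·log K = (0.0592/2)(34.5) = +1.021 V.
Since Cl₂/Cl⁻ is the cathode and Cu²⁺/Cu the anode, E°cell = E°(Cl₂/Cl⁻) − E°(Cu²⁺/Cu).
So E°(Cl₂/Cl⁻) = E°cell + E°(Cu²⁺/Cu) = +1.021 + (+0.34) = +1.36 V.

+1.36 V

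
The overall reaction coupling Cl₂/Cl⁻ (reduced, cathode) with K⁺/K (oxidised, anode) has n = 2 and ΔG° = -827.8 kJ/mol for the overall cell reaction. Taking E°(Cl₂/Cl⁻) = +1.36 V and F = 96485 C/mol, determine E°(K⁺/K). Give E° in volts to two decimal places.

E°cell = −ΔG°/(nF) = −(-827.8×10³)/((2)(96485)) = +4.290 V.
Since Cl₂/Cl⁻ is the cathode and K⁺/K the anode, E°cell = E°(Cl₂/Cl⁻) − E°(K⁺/K).
So E°(K⁺/K) = E°(Cl₂/Cl⁻) − E°cell = (+1.36) − (+4.290) = -2.93 V.

-2.93 V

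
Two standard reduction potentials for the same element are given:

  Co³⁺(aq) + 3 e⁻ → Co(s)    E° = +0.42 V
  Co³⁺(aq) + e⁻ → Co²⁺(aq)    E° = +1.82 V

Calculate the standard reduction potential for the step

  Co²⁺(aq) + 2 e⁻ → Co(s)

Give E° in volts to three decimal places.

Sequential free energies add, so n₃E°₃ = n₁E°₁ + n₂E°₂.
With n₃ = 3, and the known step contributing 1×(+1.82) V, the unknown satisfies 2·E° = 3×(+0.42) − 1×(+1.82) = -0.560.
E° = -0.560 / 2 = -0.280 V.

-0.280 V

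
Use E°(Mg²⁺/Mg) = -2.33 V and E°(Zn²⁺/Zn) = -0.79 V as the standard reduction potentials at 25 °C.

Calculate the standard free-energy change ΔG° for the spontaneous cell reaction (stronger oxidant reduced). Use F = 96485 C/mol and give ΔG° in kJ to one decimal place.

Zn²⁺/Zn (E° = -0.79 V) is the cathode; Mg²⁺/Mg (E° = -2.33 V) is the anode, so E°cell = +1.54 V.
Balancing electrons gives n = 2 (lcm of 2 and 2).
ΔG° = −nFE° = −(2)(96485)(+1.54) = -297,174 J = -297.2 kJ.

-297.2 kJ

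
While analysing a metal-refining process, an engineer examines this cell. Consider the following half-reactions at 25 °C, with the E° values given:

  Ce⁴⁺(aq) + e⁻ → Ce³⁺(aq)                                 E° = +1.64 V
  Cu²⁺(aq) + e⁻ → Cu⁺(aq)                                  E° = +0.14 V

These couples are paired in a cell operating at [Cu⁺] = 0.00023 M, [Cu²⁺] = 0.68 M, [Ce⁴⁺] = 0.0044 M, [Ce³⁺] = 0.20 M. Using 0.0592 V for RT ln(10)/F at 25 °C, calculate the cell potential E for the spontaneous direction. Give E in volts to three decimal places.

+1.196 V

Ce⁴⁺/Ce³⁺ is the cathode (higher E°), Cu²⁺/Cu⁺ the anode: E°cell = +1.64 − (+0.14) = +1.50 V, n = 1.
Overall: Ce⁴⁺(aq) + Cu⁺(aq) → Ce³⁺(aq) + Cu²⁺(aq)
Q = [Ce³⁺]·[Cu²⁺] / ([Ce⁴⁺]·[Cu⁺]); log Q = 5.128.
E = E° − (0.0592/n) log Q = +1.50 − (0.0592/1)(5.128) = +1.196 V.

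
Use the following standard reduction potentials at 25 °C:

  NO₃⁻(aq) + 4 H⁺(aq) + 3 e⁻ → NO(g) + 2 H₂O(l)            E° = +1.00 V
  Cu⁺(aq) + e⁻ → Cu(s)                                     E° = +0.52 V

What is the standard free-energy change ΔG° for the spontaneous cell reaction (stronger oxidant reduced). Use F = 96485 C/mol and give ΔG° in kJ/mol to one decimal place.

-138.9 kJ/mol

NO₃⁻/NO (E° = +1.00 V) is the cathode; Cu⁺/Cu (E° = +0.52 V) is the anode, so E°cell = +0.48 V.
Balancing electrons gives n = 3 (lcm of 3 and 1).
ΔG° = −nFE° = −(3)(96485)(+0.48) = -138,938 J = -138.9 kJ/mol.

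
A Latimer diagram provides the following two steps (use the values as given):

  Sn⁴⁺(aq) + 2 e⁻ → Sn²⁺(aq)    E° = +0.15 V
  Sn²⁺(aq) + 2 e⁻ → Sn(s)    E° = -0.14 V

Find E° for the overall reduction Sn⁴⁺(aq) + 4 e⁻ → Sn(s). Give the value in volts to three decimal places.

+0.005 V

Since ΔG° = −nFE° is additive over sequential reductions, n₃E°₃ = n₁E°₁ + n₂E°₂.
E°₃ = (2×+0.15 + 2×-0.14) / 4 = (+0.020) / 4 = +0.005 V.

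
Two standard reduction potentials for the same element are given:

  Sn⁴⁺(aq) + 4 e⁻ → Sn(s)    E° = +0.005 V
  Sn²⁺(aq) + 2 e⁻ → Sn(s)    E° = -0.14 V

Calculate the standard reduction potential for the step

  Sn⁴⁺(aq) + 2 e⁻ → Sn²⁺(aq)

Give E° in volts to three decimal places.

Sequential free energies add, so n₃E°₃ = n₁E°₁ + n₂E°₂.
With n₃ = 4, and the known step contributing 2×(-0.14) V, the unknown satisfies 2·E° = 4×(+0.005) − 2×(-0.14) = +0.300.
E° = +0.300 / 2 = +0.150 V.

+0.150 V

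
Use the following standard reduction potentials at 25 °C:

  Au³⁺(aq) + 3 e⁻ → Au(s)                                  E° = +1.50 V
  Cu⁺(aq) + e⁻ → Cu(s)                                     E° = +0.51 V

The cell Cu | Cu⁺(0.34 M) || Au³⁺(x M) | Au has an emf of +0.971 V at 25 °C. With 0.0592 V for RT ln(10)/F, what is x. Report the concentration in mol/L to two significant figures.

Au³⁺/Au is the cathode, Cu⁺/Cu the anode: E°cell = +0.99 V, n = 3.
Overall reaction: Au³⁺(aq) + 3 Cu(s) → Au(s) + 3 Cu⁺(aq); Q = [Cu⁺]^3/[Au³⁺]^1.
From E = E° − (0.0592/n) log Q: log Q = (E° − E)·n/0.0592 = (+0.99 − (+0.971))·3/0.0592 = 0.9628.
So 1·log[Au³⁺] = 3·log(0.34) − log Q = -1.4056 − (0.9628) = -2.3684; [Au³⁺] = 10^(-2.3684) ≈ 0.0043 M.

0.0043 M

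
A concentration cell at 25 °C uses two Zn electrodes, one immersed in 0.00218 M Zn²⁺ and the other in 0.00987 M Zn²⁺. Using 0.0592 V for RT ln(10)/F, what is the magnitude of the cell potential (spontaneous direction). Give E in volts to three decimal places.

+0.019 V

For a concentration cell E°cell = 0. The 0.00987 M side is the cathode (reduction is favoured where [Zn²⁺] is higher).
With n = 2, E = −(0.0592/2) log([Zn²⁺]ₐₙ/[Zn²⁺]꜀ₐₜ) = −(0.0592/2) log(0.00218/0.00987) = −(0.0592/2)(-0.656) = +0.019 V.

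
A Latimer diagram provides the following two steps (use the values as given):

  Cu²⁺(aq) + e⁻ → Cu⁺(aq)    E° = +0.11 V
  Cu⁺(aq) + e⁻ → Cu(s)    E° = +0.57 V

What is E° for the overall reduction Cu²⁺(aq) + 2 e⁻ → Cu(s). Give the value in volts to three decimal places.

+0.340 V

Standard free energies of sequential steps add: ΔG°₃ = ΔG°₁ + ΔG°₂, so n₃E°₃ = n₁E°₁ + n₂E°₂.
E°₃ = (1×+0.11 + 1×+0.57) / 2 = (+0.680) / 2 = +0.340 V.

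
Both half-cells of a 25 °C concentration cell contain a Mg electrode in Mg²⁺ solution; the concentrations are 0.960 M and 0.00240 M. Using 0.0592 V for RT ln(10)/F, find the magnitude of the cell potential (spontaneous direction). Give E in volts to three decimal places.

For a concentration cell E°cell = 0. The 0.960 M side is the cathode (reduction is favoured where [Mg²⁺] is higher).
With n = 2, E = −(0.0592/2) log([Mg²⁺]ₐₙ/[Mg²⁺]꜀ₐₜ) = −(0.0592/2) log(0.0024/0.96) = −(0.0592/2)(-2.602) = +0.077 V.

+0.077 V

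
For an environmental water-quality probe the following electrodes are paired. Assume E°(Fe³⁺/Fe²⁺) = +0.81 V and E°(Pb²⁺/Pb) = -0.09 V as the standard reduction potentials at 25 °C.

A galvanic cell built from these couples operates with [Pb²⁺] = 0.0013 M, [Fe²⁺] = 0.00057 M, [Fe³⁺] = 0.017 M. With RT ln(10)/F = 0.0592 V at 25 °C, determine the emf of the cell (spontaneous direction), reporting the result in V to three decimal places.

Fe³⁺/Fe²⁺ is the cathode (higher E°), Pb²⁺/Pb the anode: E°cell = +0.81 − (-0.09) = +0.90 V, n = 2.
Overall: 2 Fe³⁺(aq) + Pb(s) → 2 Fe²⁺(aq) + Pb²⁺(aq)
Q = [Fe²⁺]^2·[Pb²⁺] / ([Fe³⁺]^2); log Q = -5.835.
E = E° − (0.0592/n) log Q = +0.90 − (0.0592/2)(-5.835) = +1.073 V.

+1.073 V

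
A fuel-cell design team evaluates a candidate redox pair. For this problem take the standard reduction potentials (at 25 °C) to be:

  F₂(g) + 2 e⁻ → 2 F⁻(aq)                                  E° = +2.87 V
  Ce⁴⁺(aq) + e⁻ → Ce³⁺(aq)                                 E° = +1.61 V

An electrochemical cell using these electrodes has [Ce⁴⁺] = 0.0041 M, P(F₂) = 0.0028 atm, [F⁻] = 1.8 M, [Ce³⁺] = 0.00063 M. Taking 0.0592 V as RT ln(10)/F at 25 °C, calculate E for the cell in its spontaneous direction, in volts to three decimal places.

F₂/F⁻ is the cathode (higher E°), Ce⁴⁺/Ce³⁺ the anode: E°cell = +2.87 − (+1.61) = +1.26 V, n = 2.
Overall: F₂(g) + 2 Ce³⁺(aq) → 2 F⁻(aq) + 2 Ce⁴⁺(aq)
Q = [F⁻]^2·[Ce⁴⁺]^2 / (P(F₂)·[Ce³⁺]^2); log Q = 4.690.
E = E° − (0.0592/n) log Q = +1.26 − (0.0592/2)(4.690) = +1.121 V.

+1.121 V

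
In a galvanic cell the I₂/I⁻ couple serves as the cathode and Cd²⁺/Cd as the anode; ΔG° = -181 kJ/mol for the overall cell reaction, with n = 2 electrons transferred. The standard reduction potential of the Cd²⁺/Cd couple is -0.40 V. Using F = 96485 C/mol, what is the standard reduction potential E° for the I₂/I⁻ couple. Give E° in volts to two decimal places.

E°cell = −ΔG°/(nF) = −(-181×10³)/((2)(96485)) = +0.938 V.
Since I₂/I⁻ is the cathode and Cd²⁺/Cd the anode, E°cell = E°(I₂/I⁻) − E°(Cd²⁺/Cd).
So E°(I₂/I⁻) = E°cell + E°(Cd²⁺/Cd) = +0.938 + (-0.40) = +0.54 V.

+0.54 V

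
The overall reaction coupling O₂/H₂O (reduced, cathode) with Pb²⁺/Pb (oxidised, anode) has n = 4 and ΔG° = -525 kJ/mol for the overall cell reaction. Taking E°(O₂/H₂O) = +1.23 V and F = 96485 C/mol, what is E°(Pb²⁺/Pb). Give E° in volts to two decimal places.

E°cell = −ΔG°/(nF) = −(-525×10³)/((4)(96485)) = +1.360 V.
Since O₂/H₂O is the cathode and Pb²⁺/Pb the anode, E°cell = E°(O₂/H₂O) − E°(Pb²⁺/Pb).
So E°(Pb²⁺/Pb) = E°(O₂/H₂O) − E°cell = (+1.23) − (+1.360) = -0.13 V.

-0.13 V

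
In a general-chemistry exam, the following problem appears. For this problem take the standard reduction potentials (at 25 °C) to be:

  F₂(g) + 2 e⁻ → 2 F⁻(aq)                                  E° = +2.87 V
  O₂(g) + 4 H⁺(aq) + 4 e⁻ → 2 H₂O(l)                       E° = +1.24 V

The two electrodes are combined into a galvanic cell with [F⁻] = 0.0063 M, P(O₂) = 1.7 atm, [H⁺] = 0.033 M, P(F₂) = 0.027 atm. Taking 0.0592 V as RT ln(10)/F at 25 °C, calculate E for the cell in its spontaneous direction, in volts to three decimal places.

F₂/F⁻ is the cathode (higher E°), O₂/H₂O the anode: E°cell = +2.87 − (+1.24) = +1.63 V, n = 4.
Overall: 2 F₂(g) + 2 H₂O(l) → 4 F⁻(aq) + O₂(g) + 4 H⁺(aq)
Q = [F⁻]^4·P(O₂)·[H⁺]^4 / (P(F₂)^2); log Q = -11.361.
E = E° − (0.0592/n) log Q = +1.63 − (0.0592/4)(-11.361) = +1.798 V.

+1.798 V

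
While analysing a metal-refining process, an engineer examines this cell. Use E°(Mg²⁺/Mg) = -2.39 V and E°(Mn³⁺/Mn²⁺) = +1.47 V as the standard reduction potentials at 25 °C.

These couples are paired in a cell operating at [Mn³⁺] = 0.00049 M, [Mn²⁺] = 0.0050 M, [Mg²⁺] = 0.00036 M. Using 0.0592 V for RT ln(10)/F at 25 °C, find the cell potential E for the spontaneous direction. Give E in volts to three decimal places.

+3.902 V

Mn³⁺/Mn²⁺ is the cathode (higher E°), Mg²⁺/Mg the anode: E°cell = +1.47 − (-2.39) = +3.86 V, n = 2.
Overall: 2 Mn³⁺(aq) + Mg(s) → 2 Mn²⁺(aq) + Mg²⁺(aq)
Q = [Mn²⁺]^2·[Mg²⁺] / ([Mn³⁺]^2); log Q = -1.426.
E = E° − (0.0592/n) log Q = +3.86 − (0.0592/2)(-1.426) = +3.902 V.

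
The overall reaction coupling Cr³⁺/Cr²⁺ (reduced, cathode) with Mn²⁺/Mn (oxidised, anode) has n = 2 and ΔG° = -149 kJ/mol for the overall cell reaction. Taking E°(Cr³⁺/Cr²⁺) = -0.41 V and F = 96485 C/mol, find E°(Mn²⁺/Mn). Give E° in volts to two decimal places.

-1.18 V

E°cell = −ΔG°/(nF) = −(-149×10³)/((2)(96485)) = +0.772 V.
Since Cr³⁺/Cr²⁺ is the cathode and Mn²⁺/Mn the anode, E°cell = E°(Cr³⁺/Cr²⁺) − E°(Mn²⁺/Mn).
So E°(Mn²⁺/Mn) = E°(Cr³⁺/Cr²⁺) − E°cell = (-0.41) − (+0.772) = -1.18 V.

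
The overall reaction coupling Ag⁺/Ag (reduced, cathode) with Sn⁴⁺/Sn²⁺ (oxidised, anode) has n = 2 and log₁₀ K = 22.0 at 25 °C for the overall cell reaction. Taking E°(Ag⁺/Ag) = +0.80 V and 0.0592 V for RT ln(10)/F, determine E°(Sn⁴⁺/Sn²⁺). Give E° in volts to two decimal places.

+0.15 V

E°cell = (0.0592/n)·log K = (0.0592/2)(22.0) = +0.651 V.
Since Ag⁺/Ag is the cathode and Sn⁴⁺/Sn²⁺ the anode, E°cell = E°(Ag⁺/Ag) − E°(Sn⁴⁺/Sn²⁺).
So E°(Sn⁴⁺/Sn²⁺) = E°(Ag⁺/Ag) − E°cell = (+0.80) − (+0.651) = +0.15 V.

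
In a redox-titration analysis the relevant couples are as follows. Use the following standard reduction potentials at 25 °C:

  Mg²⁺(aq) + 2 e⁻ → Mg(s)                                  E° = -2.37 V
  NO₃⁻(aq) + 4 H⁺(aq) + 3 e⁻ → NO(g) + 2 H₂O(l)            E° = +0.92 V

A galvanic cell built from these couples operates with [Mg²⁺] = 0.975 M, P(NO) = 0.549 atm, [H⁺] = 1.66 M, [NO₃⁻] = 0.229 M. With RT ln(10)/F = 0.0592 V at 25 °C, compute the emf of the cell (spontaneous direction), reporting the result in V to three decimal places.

NO₃⁻/NO is the cathode (higher E°), Mg²⁺/Mg the anode: E°cell = +0.92 − (-2.37) = +3.29 V, n = 6.
Overall: 2 NO₃⁻(aq) + 8 H⁺(aq) + 3 Mg(s) → 2 NO(g) + 4 H₂O(l) + 3 Mg²⁺(aq)
Q = P(NO)^2·[Mg²⁺]^3 / ([NO₃⁻]^2·[H⁺]^8); log Q = -1.034.
E = E° − (0.0592/n) log Q = +3.29 − (0.0592/6)(-1.034) = +3.300 V.

+3.300 V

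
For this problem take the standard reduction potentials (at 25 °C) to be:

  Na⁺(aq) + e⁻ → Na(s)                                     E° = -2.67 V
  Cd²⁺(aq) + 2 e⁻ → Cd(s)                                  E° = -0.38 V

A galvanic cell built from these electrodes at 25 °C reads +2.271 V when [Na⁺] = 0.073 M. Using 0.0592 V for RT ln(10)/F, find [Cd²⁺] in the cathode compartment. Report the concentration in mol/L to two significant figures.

0.0012 M

Cd²⁺/Cd is the cathode, Na⁺/Na the anode: E°cell = +2.29 V, n = 2.
Overall reaction: Cd²⁺(aq) + 2 Na(s) → Cd(s) + 2 Na⁺(aq); Q = [Na⁺]^2/[Cd²⁺]^1.
From E = E° − (0.0592/n) log Q: log Q = (E° − E)·n/0.0592 = (+2.29 − (+2.271))·2/0.0592 = 0.6419.
So 1·log[Cd²⁺] = 2·log(0.073) − log Q = -2.2734 − (0.6419) = -2.9153; [Cd²⁺] = 10^(-2.9153) ≈ 0.0012 M.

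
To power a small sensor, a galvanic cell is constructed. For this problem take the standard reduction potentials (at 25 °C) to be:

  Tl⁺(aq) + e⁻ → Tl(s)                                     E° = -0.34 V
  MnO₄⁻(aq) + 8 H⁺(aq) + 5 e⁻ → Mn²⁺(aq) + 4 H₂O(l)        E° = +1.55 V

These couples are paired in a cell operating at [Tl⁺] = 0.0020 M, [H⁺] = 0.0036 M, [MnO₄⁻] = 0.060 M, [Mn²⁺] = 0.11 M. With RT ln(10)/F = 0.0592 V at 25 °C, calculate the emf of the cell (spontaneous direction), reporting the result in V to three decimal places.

+1.815 V

MnO₄⁻/Mn²⁺ is the cathode (higher E°), Tl⁺/Tl the anode: E°cell = +1.55 − (-0.34) = +1.89 V, n = 5.
Overall: MnO₄⁻(aq) + 8 H⁺(aq) + 5 Tl(s) → Mn²⁺(aq) + 4 H₂O(l) + 5 Tl⁺(aq)
Q = [Mn²⁺]·[Tl⁺]^5 / ([MnO₄⁻]·[H⁺]^8); log Q = 6.318.
E = E° − (0.0592/n) log Q = +1.89 − (0.0592/5)(6.318) = +1.815 V.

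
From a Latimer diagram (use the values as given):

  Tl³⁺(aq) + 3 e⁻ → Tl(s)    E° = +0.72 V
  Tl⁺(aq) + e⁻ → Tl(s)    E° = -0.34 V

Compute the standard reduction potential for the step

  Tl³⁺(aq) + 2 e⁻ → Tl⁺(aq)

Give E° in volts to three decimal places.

Sequential free energies add, so n₃E°₃ = n₁E°₁ + n₂E°₂.
With n₃ = 3, and the known step contributing 1×(-0.34) V, the unknown satisfies 2·E° = 3×(+0.72) − 1×(-0.34) = +2.500.
E° = +2.500 / 2 = +1.250 V.

+1.250 V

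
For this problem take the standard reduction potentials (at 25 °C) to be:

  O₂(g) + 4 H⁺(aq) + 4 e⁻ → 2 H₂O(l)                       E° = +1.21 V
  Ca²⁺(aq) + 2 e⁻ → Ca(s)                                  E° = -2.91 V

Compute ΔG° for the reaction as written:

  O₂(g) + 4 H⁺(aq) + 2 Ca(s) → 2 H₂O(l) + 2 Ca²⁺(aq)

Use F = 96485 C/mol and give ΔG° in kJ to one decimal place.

As written, O₂/H₂O is reduced (cathode) and Ca²⁺/Ca is oxidised (anode), so E°cell = (+1.21) − (-2.91) = +4.12 V.
Balancing electrons gives n = 4.
ΔG° = −nFE° = −(4)(96485)(+4.12) = -1,590,073 J = -1590.1 kJ.

-1590.1 kJ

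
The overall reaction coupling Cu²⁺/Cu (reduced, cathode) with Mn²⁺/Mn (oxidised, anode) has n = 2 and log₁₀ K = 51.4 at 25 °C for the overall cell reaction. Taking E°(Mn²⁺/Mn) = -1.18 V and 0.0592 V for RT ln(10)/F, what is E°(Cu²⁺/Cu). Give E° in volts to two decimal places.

E°cell = (0.0592/n)·log K = (0.0592/2)(51.4) = +1.521 V.
Since Cu²⁺/Cu is the cathode and Mn²⁺/Mn the anode, E°cell = E°(Cu²⁺/Cu) − E°(Mn²⁺/Mn).
So E°(Cu²⁺/Cu) = E°cell + E°(Mn²⁺/Mn) = +1.521 + (-1.18) = +0.34 V.

+0.34 V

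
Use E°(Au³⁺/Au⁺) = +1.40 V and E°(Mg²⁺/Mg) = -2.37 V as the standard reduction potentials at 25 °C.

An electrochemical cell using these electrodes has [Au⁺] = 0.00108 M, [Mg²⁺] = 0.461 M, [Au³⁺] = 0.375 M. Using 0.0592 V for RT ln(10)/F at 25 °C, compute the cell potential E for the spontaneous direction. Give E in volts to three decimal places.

Au³⁺/Au⁺ is the cathode (higher E°), Mg²⁺/Mg the anode: E°cell = +1.40 − (-2.37) = +3.77 V, n = 2.
Overall: Au³⁺(aq) + Mg(s) → Au⁺(aq) + Mg²⁺(aq)
Q = [Au⁺]·[Mg²⁺] / ([Au³⁺]); log Q = -2.877.
E = E° − (0.0592/n) log Q = +3.77 − (0.0592/2)(-2.877) = +3.855 V.

+3.855 V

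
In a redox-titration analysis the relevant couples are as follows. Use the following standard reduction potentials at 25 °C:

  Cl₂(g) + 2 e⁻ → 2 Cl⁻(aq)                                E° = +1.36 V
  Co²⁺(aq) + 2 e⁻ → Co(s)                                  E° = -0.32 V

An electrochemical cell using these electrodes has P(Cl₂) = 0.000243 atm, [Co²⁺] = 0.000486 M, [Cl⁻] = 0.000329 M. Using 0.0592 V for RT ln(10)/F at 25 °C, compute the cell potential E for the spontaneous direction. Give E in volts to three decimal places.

Cl₂/Cl⁻ is the cathode (higher E°), Co²⁺/Co the anode: E°cell = +1.36 − (-0.32) = +1.68 V, n = 2.
Overall: Cl₂(g) + Co(s) → 2 Cl⁻(aq) + Co²⁺(aq)
Q = [Cl⁻]^2·[Co²⁺] / (P(Cl₂)); log Q = -6.665.
E = E° − (0.0592/n) log Q = +1.68 − (0.0592/2)(-6.665) = +1.877 V.

+1.877 V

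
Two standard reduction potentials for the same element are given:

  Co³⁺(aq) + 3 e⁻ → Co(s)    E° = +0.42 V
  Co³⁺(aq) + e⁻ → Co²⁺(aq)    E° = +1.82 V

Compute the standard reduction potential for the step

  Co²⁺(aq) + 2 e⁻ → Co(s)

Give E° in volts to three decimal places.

-0.280 V

Sequential free energies add, so n₃E°₃ = n₁E°₁ + n₂E°₂.
With n₃ = 3, and the known step contributing 1×(+1.82) V, the unknown satisfies 2·E° = 3×(+0.42) − 1×(+1.82) = -0.560.
E° = -0.560 / 2 = -0.280 V.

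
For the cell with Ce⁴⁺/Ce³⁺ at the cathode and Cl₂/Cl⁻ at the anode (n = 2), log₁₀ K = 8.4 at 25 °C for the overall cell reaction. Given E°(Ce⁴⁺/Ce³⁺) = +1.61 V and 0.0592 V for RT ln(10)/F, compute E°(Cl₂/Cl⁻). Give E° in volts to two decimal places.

E°cell = (0.0592/n)·log K = (0.0592/2)(8.4) = +0.249 V.
Since Ce⁴⁺/Ce³⁺ is the cathode and Cl₂/Cl⁻ the anode, E°cell = E°(Ce⁴⁺/Ce³⁺) − E°(Cl₂/Cl⁻).
So E°(Cl₂/Cl⁻) = E°(Ce⁴⁺/Ce³⁺) − E°cell = (+1.61) − (+0.249) = +1.36 V.

+1.36 V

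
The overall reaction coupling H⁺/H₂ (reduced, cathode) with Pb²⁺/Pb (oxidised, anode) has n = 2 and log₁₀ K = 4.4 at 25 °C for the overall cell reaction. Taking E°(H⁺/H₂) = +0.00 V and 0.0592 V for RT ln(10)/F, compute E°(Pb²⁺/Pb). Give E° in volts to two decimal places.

E°cell = (0.0592/n)·log K = (0.0592/2)(4.4) = +0.130 V.
Since H⁺/H₂ is the cathode and Pb²⁺/Pb the anode, E°cell = E°(H⁺/H₂) − E°(Pb²⁺/Pb).
So E°(Pb²⁺/Pb) = E°(H⁺/H₂) − E°cell = (+0.00) − (+0.130) = -0.13 V.

-0.13 V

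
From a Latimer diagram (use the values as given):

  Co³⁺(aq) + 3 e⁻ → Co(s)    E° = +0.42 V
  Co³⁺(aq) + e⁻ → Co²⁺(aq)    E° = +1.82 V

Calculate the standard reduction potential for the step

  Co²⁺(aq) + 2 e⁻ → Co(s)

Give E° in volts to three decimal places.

Sequential free energies add, so n₃E°₃ = n₁E°₁ + n₂E°₂.
With n₃ = 3, and the known step contributing 1×(+1.82) V, the unknown satisfies 2·E° = 3×(+0.42) − 1×(+1.82) = -0.560.
E° = -0.560 / 2 = -0.280 V.

-0.280 V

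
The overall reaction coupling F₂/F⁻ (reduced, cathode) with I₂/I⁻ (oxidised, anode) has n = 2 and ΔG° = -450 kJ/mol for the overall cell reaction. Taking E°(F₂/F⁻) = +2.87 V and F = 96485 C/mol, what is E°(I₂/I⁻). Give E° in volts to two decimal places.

+0.54 V

E°cell = −ΔG°/(nF) = −(-450×10³)/((2)(96485)) = +2.332 V.
Since F₂/F⁻ is the cathode and I₂/I⁻ the anode, E°cell = E°(F₂/F⁻) − E°(I₂/I⁻).
So E°(I₂/I⁻) = E°(F₂/F⁻) − E°cell = (+2.87) − (+2.332) = +0.54 V.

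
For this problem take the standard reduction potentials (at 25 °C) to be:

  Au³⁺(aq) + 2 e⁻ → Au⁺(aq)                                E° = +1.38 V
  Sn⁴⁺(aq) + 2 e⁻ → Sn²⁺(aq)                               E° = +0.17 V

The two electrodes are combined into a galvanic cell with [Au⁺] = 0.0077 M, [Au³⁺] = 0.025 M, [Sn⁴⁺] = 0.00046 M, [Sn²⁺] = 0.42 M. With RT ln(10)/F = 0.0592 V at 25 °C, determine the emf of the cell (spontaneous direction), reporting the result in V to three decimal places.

Au³⁺/Au⁺ is the cathode (higher E°), Sn⁴⁺/Sn²⁺ the anode: E°cell = +1.38 − (+0.17) = +1.21 V, n = 2.
Overall: Au³⁺(aq) + Sn²⁺(aq) → Au⁺(aq) + Sn⁴⁺(aq)
Q = [Au⁺]·[Sn⁴⁺] / ([Au³⁺]·[Sn²⁺]); log Q = -3.472.
E = E° − (0.0592/n) log Q = +1.21 − (0.0592/2)(-3.472) = +1.313 V.

+1.313 V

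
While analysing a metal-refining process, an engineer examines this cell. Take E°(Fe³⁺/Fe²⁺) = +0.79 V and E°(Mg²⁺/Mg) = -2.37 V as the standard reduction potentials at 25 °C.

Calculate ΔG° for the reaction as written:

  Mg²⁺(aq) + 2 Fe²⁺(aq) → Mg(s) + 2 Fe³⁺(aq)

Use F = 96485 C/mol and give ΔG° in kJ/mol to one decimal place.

+609.8 kJ/mol

As written, Mg²⁺/Mg is reduced (cathode) and Fe³⁺/Fe²⁺ is oxidised (anode), so E°cell = (-2.37) − (+0.79) = -3.16 V.
Balancing electrons gives n = 2.
ΔG° = −nFE° = −(2)(96485)(-3.16) = 609,785 J = +609.8 kJ/mol.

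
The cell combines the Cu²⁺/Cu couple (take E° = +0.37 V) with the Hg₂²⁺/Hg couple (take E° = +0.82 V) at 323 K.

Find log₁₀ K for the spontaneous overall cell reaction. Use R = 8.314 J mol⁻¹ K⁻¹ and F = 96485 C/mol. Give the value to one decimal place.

14.0

Cathode: Hg₂²⁺/Hg; anode: Cu²⁺/Cu. E°cell = (+0.82) − (+0.37) = +0.45 V, with n = 2.
ΔG° = −nFE° = −RT ln K, so ln K = nFE°/(RT) = (2)(96485)(+0.45) / ((8.314)(323)) = 32.336.
log₁₀ K = 32.336 / ln 10 = 14.0.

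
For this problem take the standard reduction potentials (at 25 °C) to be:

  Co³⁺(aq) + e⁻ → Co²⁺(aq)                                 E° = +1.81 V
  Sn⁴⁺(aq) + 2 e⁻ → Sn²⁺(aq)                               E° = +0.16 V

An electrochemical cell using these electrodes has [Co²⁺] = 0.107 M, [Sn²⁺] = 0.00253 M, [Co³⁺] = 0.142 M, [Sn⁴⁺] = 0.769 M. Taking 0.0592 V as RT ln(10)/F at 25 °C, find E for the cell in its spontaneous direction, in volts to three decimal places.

Co³⁺/Co²⁺ is the cathode (higher E°), Sn⁴⁺/Sn²⁺ the anode: E°cell = +1.81 − (+0.16) = +1.65 V, n = 2.
Overall: 2 Co³⁺(aq) + Sn²⁺(aq) → 2 Co²⁺(aq) + Sn⁴⁺(aq)
Q = [Co²⁺]^2·[Sn⁴⁺] / ([Co³⁺]^2·[Sn²⁺]); log Q = 2.237.
E = E° − (0.0592/n) log Q = +1.65 − (0.0592/2)(2.237) = +1.584 V.

+1.584 V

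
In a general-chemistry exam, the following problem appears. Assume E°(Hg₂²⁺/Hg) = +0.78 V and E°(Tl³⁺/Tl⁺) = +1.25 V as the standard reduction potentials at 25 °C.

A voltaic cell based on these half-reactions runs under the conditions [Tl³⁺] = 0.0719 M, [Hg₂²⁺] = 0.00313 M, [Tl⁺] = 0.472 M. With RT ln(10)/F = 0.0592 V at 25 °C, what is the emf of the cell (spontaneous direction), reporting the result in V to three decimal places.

+0.520 V

Tl³⁺/Tl⁺ is the cathode (higher E°), Hg₂²⁺/Hg the anode: E°cell = +1.25 − (+0.78) = +0.47 V, n = 2.
Overall: Tl³⁺(aq) + 2 Hg(l) → Tl⁺(aq) + Hg₂²⁺(aq)
Q = [Tl⁺]·[Hg₂²⁺] / ([Tl³⁺]); log Q = -1.687.
E = E° − (0.0592/n) log Q = +0.47 − (0.0592/2)(-1.687) = +0.520 V.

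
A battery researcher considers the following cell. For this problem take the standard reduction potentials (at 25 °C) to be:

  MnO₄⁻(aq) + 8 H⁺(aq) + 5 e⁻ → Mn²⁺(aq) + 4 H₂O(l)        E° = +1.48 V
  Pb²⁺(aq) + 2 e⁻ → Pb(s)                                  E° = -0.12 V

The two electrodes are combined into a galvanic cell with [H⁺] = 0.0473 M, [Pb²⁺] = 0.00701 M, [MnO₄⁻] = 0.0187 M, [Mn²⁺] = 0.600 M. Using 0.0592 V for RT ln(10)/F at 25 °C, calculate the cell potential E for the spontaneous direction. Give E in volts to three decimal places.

+1.520 V

MnO₄⁻/Mn²⁺ is the cathode (higher E°), Pb²⁺/Pb the anode: E°cell = +1.48 − (-0.12) = +1.60 V, n = 10.
Overall: 2 MnO₄⁻(aq) + 16 H⁺(aq) + 5 Pb(s) → 2 Mn²⁺(aq) + 8 H₂O(l) + 5 Pb²⁺(aq)
Q = [Mn²⁺]^2·[Pb²⁺]^5 / ([MnO₄⁻]^2·[H⁺]^16); log Q = 13.443.
E = E° − (0.0592/n) log Q = +1.60 − (0.0592/10)(13.443) = +1.520 V.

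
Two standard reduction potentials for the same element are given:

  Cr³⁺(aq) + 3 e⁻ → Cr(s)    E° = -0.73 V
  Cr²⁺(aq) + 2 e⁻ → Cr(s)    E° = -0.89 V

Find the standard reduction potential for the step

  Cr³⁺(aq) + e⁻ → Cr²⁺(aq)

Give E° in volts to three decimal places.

Sequential free energies add, so n₃E°₃ = n₁E°₁ + n₂E°₂.
With n₃ = 3, and the known step contributing 2×(-0.89) V, the unknown satisfies 1·E° = 3×(-0.73) − 2×(-0.89) = -0.410.
E° = -0.410 / 1 = -0.410 V.

-0.410 V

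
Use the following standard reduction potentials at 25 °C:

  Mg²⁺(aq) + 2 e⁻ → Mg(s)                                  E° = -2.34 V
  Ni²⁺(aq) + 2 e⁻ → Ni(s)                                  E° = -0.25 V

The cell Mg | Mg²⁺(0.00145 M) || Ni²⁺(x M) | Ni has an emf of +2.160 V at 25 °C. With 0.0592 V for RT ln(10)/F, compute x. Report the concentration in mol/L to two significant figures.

Ni²⁺/Ni is the cathode, Mg²⁺/Mg the anode: E°cell = +2.09 V, n = 2.
Overall reaction: Ni²⁺(aq) + Mg(s) → Ni(s) + Mg²⁺(aq); Q = [Mg²⁺]^1/[Ni²⁺]^1.
From E = E° − (0.0592/n) log Q: log Q = (E° − E)·n/0.0592 = (+2.09 − (+2.160))·2/0.0592 = -2.3649.
So 1·log[Ni²⁺] = 1·log(0.00145) − log Q = -2.8386 − (-2.3649) = -0.4737; [Ni²⁺] = 10^(-0.4737) ≈ 0.34 M.

0.34 M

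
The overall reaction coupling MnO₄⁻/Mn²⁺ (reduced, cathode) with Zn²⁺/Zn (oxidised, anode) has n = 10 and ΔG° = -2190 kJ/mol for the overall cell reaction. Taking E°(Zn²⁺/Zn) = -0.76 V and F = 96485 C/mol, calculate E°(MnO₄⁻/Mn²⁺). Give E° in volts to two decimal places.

+1.51 V

E°cell = −ΔG°/(nF) = −(-2190×10³)/((10)(96485)) = +2.270 V.
Since MnO₄⁻/Mn²⁺ is the cathode and Zn²⁺/Zn the anode, E°cell = E°(MnO₄⁻/Mn²⁺) − E°(Zn²⁺/Zn).
So E°(MnO₄⁻/Mn²⁺) = E°cell + E°(Zn²⁺/Zn) = +2.270 + (-0.76) = +1.51 V.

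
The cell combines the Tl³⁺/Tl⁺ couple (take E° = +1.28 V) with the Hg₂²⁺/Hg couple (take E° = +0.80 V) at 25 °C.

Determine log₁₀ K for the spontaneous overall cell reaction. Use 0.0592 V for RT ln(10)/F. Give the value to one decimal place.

Cathode: Tl³⁺/Tl⁺; anode: Hg₂²⁺/Hg. E°cell = +0.48 V, n = 2.
log K = nE°cell / 0.0592 = (2)(+0.48) / 0.0592 = 16.2.

16.2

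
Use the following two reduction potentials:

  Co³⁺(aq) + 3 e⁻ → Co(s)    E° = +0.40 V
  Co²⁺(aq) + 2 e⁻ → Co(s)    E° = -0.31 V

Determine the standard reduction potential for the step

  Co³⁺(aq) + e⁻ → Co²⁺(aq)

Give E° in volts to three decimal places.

+1.820 V

Sequential free energies add, so n₃E°₃ = n₁E°₁ + n₂E°₂.
With n₃ = 3, and the known step contributing 2×(-0.31) V, the unknown satisfies 1·E° = 3×(+0.40) − 2×(-0.31) = +1.820.
E° = +1.820 / 1 = +1.820 V.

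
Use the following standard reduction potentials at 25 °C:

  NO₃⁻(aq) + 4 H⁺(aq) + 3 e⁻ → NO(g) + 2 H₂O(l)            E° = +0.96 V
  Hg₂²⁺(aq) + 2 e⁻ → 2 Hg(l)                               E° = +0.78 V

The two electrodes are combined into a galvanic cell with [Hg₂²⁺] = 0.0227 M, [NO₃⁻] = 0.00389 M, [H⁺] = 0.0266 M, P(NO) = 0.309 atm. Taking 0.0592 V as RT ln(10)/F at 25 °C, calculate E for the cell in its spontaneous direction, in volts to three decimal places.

NO₃⁻/NO is the cathode (higher E°), Hg₂²⁺/Hg the anode: E°cell = +0.96 − (+0.78) = +0.18 V, n = 6.
Overall: 2 NO₃⁻(aq) + 8 H⁺(aq) + 6 Hg(l) → 2 NO(g) + 4 H₂O(l) + 3 Hg₂²⁺(aq)
Q = P(NO)^2·[Hg₂²⁺]^3 / ([NO₃⁻]^2·[H⁺]^8); log Q = 11.469.
E = E° − (0.0592/n) log Q = +0.18 − (0.0592/6)(11.469) = +0.067 V.

+0.067 V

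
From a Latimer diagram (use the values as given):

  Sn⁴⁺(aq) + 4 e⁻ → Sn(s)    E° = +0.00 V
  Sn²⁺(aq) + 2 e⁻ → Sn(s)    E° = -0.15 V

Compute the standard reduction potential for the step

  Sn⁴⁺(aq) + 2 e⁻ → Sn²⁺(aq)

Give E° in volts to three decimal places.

+0.150 V

Sequential free energies add, so n₃E°₃ = n₁E°₁ + n₂E°₂.
With n₃ = 4, and the known step contributing 2×(-0.15) V, the unknown satisfies 2·E° = 4×(+0.00) − 2×(-0.15) = +0.300.
E° = +0.300 / 2 = +0.150 V.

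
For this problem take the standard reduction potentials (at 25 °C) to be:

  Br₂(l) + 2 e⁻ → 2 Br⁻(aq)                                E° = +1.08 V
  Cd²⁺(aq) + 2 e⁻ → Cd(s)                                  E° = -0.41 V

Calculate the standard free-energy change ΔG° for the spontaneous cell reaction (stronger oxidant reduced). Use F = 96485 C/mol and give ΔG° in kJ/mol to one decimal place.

-287.5 kJ/mol

Br₂/Br⁻ (E° = +1.08 V) is the cathode; Cd²⁺/Cd (E° = -0.41 V) is the anode, so E°cell = +1.49 V.
Balancing electrons gives n = 2 (lcm of 2 and 2).
ΔG° = −nFE° = −(2)(96485)(+1.49) = -287,525 J = -287.5 kJ/mol.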